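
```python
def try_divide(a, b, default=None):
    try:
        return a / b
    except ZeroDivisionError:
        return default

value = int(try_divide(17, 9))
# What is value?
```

Step-by-step execution trace:
1. `try_divide(17, 9)` enters try: `return 17 / 9` → returns 1.8888888888888888. No exception raised.
2. `except ZeroDivisionError` is skipped.
3. `int(1.8888888888888888)` → 1 → value = 1.
Result: 1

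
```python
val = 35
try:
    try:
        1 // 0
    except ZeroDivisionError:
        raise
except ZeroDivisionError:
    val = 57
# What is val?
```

Step-by-step execution trace:
1. Inner try: `1 // 0` raises ZeroDivisionError.
2. Inner `except ZeroDivisionError` matches; bare `raise` re-raises the same ZeroDivisionError.
3. Outer `except ZeroDivisionError` matches → val = 57.
Result: 57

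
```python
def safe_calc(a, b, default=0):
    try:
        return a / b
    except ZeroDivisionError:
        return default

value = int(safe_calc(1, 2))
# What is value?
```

Step-by-step execution trace:
1. `safe_calc(1, 2)` enters try: `return 1 / 2` → returns 0.5. No exception raised.
2. `except ZeroDivisionError` is skipped.
3. `int(0.5)` → 0 → value = 0.
Result: 0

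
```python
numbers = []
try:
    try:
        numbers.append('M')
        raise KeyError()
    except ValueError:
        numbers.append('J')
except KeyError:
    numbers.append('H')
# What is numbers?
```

Step-by-step execution trace:
1. Inner try: `numbers.append('M')` → numbers = ['M'].
2. `raise KeyError()` raises KeyError.
3. Inner `except ValueError` does not match KeyError; exception propagates to outer try.
4. Outer `except KeyError` matches → `numbers.append('H')` → numbers = ['M', 'H'].
Result: ['M', 'H']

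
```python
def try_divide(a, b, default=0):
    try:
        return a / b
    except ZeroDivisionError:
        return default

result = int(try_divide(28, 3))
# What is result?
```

Step-by-step execution trace:
1. `try_divide(28, 3)` enters try: `return 28 / 3` → returns 9.333333333333334. No exception raised.
2. `except ZeroDivisionError` is skipped.
3. `int(9.333333333333334)` → 9 → result = 9.
Result: 9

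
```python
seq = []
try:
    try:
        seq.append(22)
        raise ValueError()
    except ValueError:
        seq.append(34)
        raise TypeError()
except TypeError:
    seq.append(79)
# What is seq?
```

Step-by-step execution trace:
1. Inner try: `seq.append(22)` → seq = [22].
2. `raise ValueError()` raises ValueError.
3. Inner `except ValueError` matches → `seq.append(34)` → seq = [22, 34].
4. `raise TypeError()` raises TypeError; propagates to outer try.
5. Outer `except TypeError` matches → `seq.append(79)` → seq = [22, 34, 79].
Result: [22, 34, 79]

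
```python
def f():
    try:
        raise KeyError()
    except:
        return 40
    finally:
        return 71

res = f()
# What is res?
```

Step-by-step execution trace:
1. `f()` enters try: `raise KeyError()` raises KeyError.
2. bare `except` matches → `return 40` sets pending return value 40.
3. Before returning, `finally: return 71` runs and overrides the pending return.
4. f() returns 71 → res = 71.
Result: 71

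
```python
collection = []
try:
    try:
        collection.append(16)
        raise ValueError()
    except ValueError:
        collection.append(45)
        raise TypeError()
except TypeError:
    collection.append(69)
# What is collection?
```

Step-by-step execution trace:
1. Inner try: `collection.append(16)` → collection = [16].
2. `raise ValueError()` raises ValueError.
3. Inner `except ValueError` matches → `collection.append(45)` → collection = [16, 45].
4. `raise TypeError()` raises TypeError; propagates to outer try.
5. Outer `except TypeError` matches → `collection.append(69)` → collection = [16, 45, 69].
Result: [16, 45, 69]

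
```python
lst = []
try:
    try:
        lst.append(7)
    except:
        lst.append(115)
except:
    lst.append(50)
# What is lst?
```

Step-by-step execution trace:
1. Inner try: `lst.append(7)` → lst = [7]. No exception raised.
2. Inner `except` is skipped.
3. Inner try completes normally; outer `except` is skipped.
Result: [7]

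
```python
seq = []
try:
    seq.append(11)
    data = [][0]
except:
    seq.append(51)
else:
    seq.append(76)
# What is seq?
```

Step-by-step execution trace:
1. try: `seq.append(11)` → seq = [11].
2. `data = [][0]` raises IndexError.
3. bare `except` matches → `seq.append(51)` → seq = [11, 51].
4. `else` is skipped (an exception was raised).
Result: [11, 51]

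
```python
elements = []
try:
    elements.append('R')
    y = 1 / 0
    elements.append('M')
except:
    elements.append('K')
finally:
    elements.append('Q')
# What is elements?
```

Step-by-step execution trace:
1. try: `elements.append('R')` → elements = ['R'].
2. `y = 1 / 0` raises ZeroDivisionError; `elements.append('M')` is not reached.
3. bare `except` matches → `elements.append('K')` → elements = ['R', 'K'].
4. finally always runs: `elements.append('Q')` → elements = ['R', 'K', 'Q'].
Result: ['R', 'K', 'Q']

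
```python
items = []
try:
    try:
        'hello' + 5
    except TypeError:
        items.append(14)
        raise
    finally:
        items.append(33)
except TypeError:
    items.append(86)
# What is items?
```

Step-by-step execution trace:
1. Inner try: `'hello' + 5` raises TypeError.
2. Inner `except TypeError` matches → `items.append(14)` → items = [14].
3. bare `raise` re-raises TypeError.
4. Inner `finally` runs during unwinding: `items.append(33)` → items = [14, 33].
5. Outer `except TypeError` matches → `items.append(86)` → items = [14, 33, 86].
Result: [14, 33, 86]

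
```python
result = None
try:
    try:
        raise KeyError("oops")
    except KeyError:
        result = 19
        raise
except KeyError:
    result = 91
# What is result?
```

Step-by-step execution trace:
1. Inner try: `raise KeyError("oops")` raises KeyError.
2. Inner `except KeyError` matches → result = 19.
3. bare `raise` re-raises the same KeyError.
4. Outer `except KeyError` matches → result = 91.
Result: 91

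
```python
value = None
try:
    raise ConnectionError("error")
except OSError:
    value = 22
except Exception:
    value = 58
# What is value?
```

Step-by-step execution trace:
1. `raise ConnectionError(...)` raises ConnectionError.
2. `except OSError` matches (ConnectionError is a subclass of OSError) → value = 22.
3. `except Exception` is not reached.
Result: 22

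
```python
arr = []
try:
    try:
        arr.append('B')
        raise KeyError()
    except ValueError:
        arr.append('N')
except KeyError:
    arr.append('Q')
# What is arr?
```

Step-by-step execution trace:
1. Inner try: `arr.append('B')` → arr = ['B'].
2. `raise KeyError()` raises KeyError.
3. Inner `except ValueError` does not match KeyError; exception propagates to outer try.
4. Outer `except KeyError` matches → `arr.append('Q')` → arr = ['B', 'Q'].
Result: ['B', 'Q']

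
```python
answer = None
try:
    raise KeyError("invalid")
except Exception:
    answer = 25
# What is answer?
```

Step-by-step execution trace:
1. `raise KeyError(...)` raises KeyError.
2. `except Exception` matches (KeyError is a subclass of Exception) → answer = 25.
Result: 25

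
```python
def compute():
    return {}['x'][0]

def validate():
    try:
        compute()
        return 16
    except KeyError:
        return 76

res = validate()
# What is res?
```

Step-by-step execution trace:
1. `validate()` calls `compute()`.
2. `compute()` evaluates `{}['x'][0]`, which raises KeyError; it propagates to the caller.
3. `return 16` is not reached.
4. `except KeyError` in validate matches → returns 76.
5. res = 76.
Result: 76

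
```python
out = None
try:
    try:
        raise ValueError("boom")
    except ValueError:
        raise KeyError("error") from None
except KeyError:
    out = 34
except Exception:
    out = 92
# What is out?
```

Step-by-step execution trace:
1. Inner try raises ValueError; inner `except ValueError` catches it.
2. `raise KeyError(...) from None` raises KeyError (from None suppresses __context__, but the active exception is still KeyError).
3. Outer `except KeyError` matches → out = 34.
4. `except Exception` is not reached.
Result: 34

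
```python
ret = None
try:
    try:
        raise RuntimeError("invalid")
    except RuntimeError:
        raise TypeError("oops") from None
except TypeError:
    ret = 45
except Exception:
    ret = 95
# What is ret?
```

Step-by-step execution trace:
1. Inner try raises RuntimeError; inner `except RuntimeError` catches it.
2. `raise TypeError(...) from None` raises TypeError (from None suppresses __context__, but the active exception is still TypeError).
3. Outer `except TypeError` matches → ret = 45.
4. `except Exception` is not reached.
Result: 45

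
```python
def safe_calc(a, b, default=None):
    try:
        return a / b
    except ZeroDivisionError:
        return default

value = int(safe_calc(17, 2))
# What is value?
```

Step-by-step execution trace:
1. `safe_calc(17, 2)` enters try: `return 17 / 2` → returns 8.5. No exception raised.
2. `except ZeroDivisionError` is skipped.
3. `int(8.5)` → 8 → value = 8.
Result: 8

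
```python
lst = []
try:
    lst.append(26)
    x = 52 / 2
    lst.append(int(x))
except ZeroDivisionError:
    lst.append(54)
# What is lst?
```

Step-by-step execution trace:
1. try: `lst.append(26)` → lst = [26].
2. `x = 52 / 2` → x = 26.0. No exception raised.
3. `lst.append(int(x))` → lst = [26, 26].
4. `except ZeroDivisionError` is skipped (no exception was raised).
Result: [26, 26]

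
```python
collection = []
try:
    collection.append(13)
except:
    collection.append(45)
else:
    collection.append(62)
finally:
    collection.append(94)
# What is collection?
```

Step-by-step execution trace:
1. try: `collection.append(13)` → collection = [13]. No exception raised.
2. `except` is skipped.
3. `else` runs: `collection.append(62)` → collection = [13, 62].
4. `finally` always runs: `collection.append(94)` → collection = [13, 62, 94].
Result: [13, 62, 94]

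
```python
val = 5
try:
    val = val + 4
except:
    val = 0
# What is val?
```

Step-by-step execution trace:
1. val starts at 5.
2. try: `val = val + 4` → val = 9. No exception raised.
3. `except` is skipped.
Result: 9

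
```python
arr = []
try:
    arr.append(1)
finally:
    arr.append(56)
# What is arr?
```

Step-by-step execution trace:
1. try: `arr.append(1)` → arr = [1].
2. The try body completes without raising.
3. finally always runs: `arr.append(56)` → arr = [1, 56].
Result: [1, 56]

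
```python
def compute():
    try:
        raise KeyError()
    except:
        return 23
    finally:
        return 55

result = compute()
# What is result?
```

Step-by-step execution trace:
1. `compute()` enters try: `raise KeyError()` raises KeyError.
2. bare `except` matches → `return 23` sets pending return value 23.
3. Before returning, `finally: return 55` runs and overrides the pending return.
4. compute() returns 55 → result = 55.
Result: 55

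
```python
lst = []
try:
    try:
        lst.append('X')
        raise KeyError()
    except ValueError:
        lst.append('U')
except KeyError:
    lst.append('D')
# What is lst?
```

Step-by-step execution trace:
1. Inner try: `lst.append('X')` → lst = ['X'].
2. `raise KeyError()` raises KeyError.
3. Inner `except ValueError` does not match KeyError; exception propagates to outer try.
4. Outer `except KeyError` matches → `lst.append('D')` → lst = ['X', 'D'].
Result: ['X', 'D']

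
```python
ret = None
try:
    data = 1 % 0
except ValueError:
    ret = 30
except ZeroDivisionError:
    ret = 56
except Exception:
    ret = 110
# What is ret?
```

Step-by-step execution trace:
1. `data = 1 % 0` raises ZeroDivisionError.
2. `except ValueError` does not match ZeroDivisionError; skipped.
3. `except ZeroDivisionError` matches → ret = 56.
4. Remaining except clauses are skipped.
Result: 56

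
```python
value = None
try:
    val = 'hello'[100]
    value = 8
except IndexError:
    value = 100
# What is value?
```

Step-by-step execution trace:
1. `val = 'hello'[100]` raises IndexError.
2. `value = 8` is not reached.
3. `except IndexError` matches → value = 100.
Result: 100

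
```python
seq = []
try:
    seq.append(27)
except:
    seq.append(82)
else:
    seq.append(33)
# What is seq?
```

Step-by-step execution trace:
1. try: `seq.append(27)` → seq = [27]. No exception raised.
2. `except` is skipped.
3. `else` runs (try completed without exception): `seq.append(33)` → seq = [27, 33].
Result: [27, 33]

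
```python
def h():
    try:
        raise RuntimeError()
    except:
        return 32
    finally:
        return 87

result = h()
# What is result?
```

Step-by-step execution trace:
1. `h()` enters try: `raise RuntimeError()` raises RuntimeError.
2. bare `except` matches → `return 32` sets pending return value 32.
3. Before returning, `finally: return 87` runs and overrides the pending return.
4. h() returns 87 → result = 87.
Result: 87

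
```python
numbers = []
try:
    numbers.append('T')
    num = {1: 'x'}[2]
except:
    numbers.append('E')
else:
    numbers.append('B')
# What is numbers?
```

Step-by-step execution trace:
1. try: `numbers.append('T')` → numbers = ['T'].
2. `num = {1: 'x'}[2]` raises KeyError.
3. bare `except` matches → `numbers.append('E')` → numbers = ['T', 'E'].
4. `else` is skipped (an exception was raised).
Result: ['T', 'E']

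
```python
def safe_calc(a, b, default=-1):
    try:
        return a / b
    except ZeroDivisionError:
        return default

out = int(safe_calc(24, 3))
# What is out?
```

Step-by-step execution trace:
1. `safe_calc(24, 3)` enters try: `return 24 / 3` → returns 8.0. No exception raised.
2. `except ZeroDivisionError` is skipped.
3. `int(8.0)` → 8 → out = 8.
Result: 8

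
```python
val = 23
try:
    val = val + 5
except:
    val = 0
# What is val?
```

Step-by-step execution trace:
1. val starts at 23.
2. try: `val = val + 5` → val = 28. No exception raised.
3. `except` is skipped.
Result: 28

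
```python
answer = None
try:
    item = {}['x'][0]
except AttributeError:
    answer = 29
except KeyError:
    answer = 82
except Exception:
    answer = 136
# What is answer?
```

Step-by-step execution trace:
1. `item = {}['x'][0]` raises KeyError.
2. `except AttributeError` does not match KeyError; skipped.
3. `except KeyError` matches → answer = 82.
4. Remaining except clauses are skipped.
Result: 82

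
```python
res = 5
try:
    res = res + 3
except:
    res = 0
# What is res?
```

Step-by-step execution trace:
1. res starts at 5.
2. try: `res = res + 3` → res = 8. No exception raised.
3. `except` is skipped.
Result: 8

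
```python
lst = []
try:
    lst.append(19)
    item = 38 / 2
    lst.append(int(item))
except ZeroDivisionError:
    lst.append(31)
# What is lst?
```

Step-by-step execution trace:
1. try: `lst.append(19)` → lst = [19].
2. `item = 38 / 2` → item = 19.0. No exception raised.
3. `lst.append(int(item))` → lst = [19, 19].
4. `except ZeroDivisionError` is skipped (no exception was raised).
Result: [19, 19]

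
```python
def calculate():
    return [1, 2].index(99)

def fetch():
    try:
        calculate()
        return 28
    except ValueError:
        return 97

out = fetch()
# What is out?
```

Step-by-step execution trace:
1. `fetch()` calls `calculate()`.
2. `calculate()` evaluates `[1, 2].index(99)`, which raises ValueError; it propagates to the caller.
3. `return 28` is not reached.
4. `except ValueError` in fetch matches → returns 97.
5. out = 97.
Result: 97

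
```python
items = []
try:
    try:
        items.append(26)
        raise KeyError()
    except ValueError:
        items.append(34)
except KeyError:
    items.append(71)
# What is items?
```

Step-by-step execution trace:
1. Inner try: `items.append(26)` → items = [26].
2. `raise KeyError()` raises KeyError.
3. Inner `except ValueError` does not match KeyError; exception propagates to outer try.
4. Outer `except KeyError` matches → `items.append(71)` → items = [26, 71].
Result: [26, 71]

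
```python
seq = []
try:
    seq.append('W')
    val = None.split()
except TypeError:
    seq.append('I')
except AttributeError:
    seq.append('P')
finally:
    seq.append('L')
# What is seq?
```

Step-by-step execution trace:
1. try: `seq.append('W')` → seq = ['W'].
2. `val = None.split()` raises AttributeError.
3. `except TypeError` does not match AttributeError; skipped.
4. `except AttributeError` matches → `seq.append('P')` → seq = ['W', 'P'].
5. finally always runs: `seq.append('L')` → seq = ['W', 'P', 'L'].
Result: ['W', 'P', 'L']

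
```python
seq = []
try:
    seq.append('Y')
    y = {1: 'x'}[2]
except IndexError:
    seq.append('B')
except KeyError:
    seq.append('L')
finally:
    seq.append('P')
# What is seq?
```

Step-by-step execution trace:
1. try: `seq.append('Y')` → seq = ['Y'].
2. `y = {1: 'x'}[2]` raises KeyError.
3. `except IndexError` does not match KeyError; skipped.
4. `except KeyError` matches → `seq.append('L')` → seq = ['Y', 'L'].
5. finally always runs: `seq.append('P')` → seq = ['Y', 'L', 'P'].
Result: ['Y', 'L', 'P']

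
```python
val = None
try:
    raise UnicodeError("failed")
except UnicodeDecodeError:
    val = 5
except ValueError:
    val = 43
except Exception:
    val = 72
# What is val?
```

Step-by-step execution trace:
1. `raise UnicodeError(...)` raises UnicodeError.
2. `except UnicodeDecodeError` does not match (UnicodeError is not a subclass of UnicodeDecodeError); skipped.
3. `except ValueError` matches (UnicodeError is a subclass of ValueError) → val = 43.
4. `except Exception` is not reached.
Result: 43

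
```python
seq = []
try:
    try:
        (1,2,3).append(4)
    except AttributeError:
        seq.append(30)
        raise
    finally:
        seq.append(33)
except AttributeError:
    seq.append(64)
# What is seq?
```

Step-by-step execution trace:
1. Inner try: `(1,2,3).append(4)` raises AttributeError.
2. Inner `except AttributeError` matches → `seq.append(30)` → seq = [30].
3. bare `raise` re-raises AttributeError.
4. Inner `finally` runs during unwinding: `seq.append(33)` → seq = [30, 33].
5. Outer `except AttributeError` matches → `seq.append(64)` → seq = [30, 33, 64].
Result: [30, 33, 64]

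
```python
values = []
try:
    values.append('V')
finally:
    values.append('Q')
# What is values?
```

Step-by-step execution trace:
1. try: `values.append('V')` → values = ['V'].
2. The try body completes without raising.
3. finally always runs: `values.append('Q')` → values = ['V', 'Q'].
Result: ['V', 'Q']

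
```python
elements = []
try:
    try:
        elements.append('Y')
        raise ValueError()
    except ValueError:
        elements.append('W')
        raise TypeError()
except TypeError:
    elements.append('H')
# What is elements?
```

Step-by-step execution trace:
1. Inner try: `elements.append('Y')` → elements = ['Y'].
2. `raise ValueError()` raises ValueError.
3. Inner `except ValueError` matches → `elements.append('W')` → elements = ['Y', 'W'].
4. `raise TypeError()` raises TypeError; propagates to outer try.
5. Outer `except TypeError` matches → `elements.append('H')` → elements = ['Y', 'W', 'H'].
Result: ['Y', 'W', 'H']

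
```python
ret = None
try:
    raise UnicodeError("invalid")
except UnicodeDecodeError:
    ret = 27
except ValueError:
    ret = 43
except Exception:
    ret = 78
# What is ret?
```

Step-by-step execution trace:
1. `raise UnicodeError(...)` raises UnicodeError.
2. `except UnicodeDecodeError` does not match (UnicodeError is not a subclass of UnicodeDecodeError); skipped.
3. `except ValueError` matches (UnicodeError is a subclass of ValueError) → ret = 43.
4. `except Exception` is not reached.
Result: 43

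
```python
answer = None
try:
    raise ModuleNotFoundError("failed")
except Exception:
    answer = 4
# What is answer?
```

Step-by-step execution trace:
1. `raise ModuleNotFoundError(...)` raises ModuleNotFoundError.
2. `except Exception` matches (ModuleNotFoundError is a subclass of Exception) → answer = 4.
Result: 4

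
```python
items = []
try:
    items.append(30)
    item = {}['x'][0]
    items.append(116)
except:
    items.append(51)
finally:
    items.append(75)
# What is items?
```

Step-by-step execution trace:
1. try: `items.append(30)` → items = [30].
2. `item = {}['x'][0]` raises KeyError; `items.append(116)` is not reached.
3. bare `except` matches → `items.append(51)` → items = [30, 51].
4. finally always runs: `items.append(75)` → items = [30, 51, 75].
Result: [30, 51, 75]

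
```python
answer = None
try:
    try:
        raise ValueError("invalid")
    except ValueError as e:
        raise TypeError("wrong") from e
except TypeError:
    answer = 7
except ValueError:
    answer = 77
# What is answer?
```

Step-by-step execution trace:
1. Inner try raises ValueError; inner `except ValueError as e` catches it.
2. `raise TypeError(...) from e` raises TypeError (ValueError is attached as __cause__, but only TypeError is active).
3. Outer `except TypeError` matches → answer = 7.
4. `except ValueError` is not reached.
Result: 7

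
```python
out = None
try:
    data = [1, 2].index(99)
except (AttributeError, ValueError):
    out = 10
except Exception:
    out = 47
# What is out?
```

Step-by-step execution trace:
1. `data = [1, 2].index(99)` raises ValueError.
2. `except (AttributeError, ValueError)` matches (ValueError is in the tuple) → out = 10.
3. `except Exception` is not reached.
Result: 10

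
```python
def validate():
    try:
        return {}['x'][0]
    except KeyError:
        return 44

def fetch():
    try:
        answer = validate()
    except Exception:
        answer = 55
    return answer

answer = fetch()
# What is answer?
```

Step-by-step execution trace:
1. `fetch()` calls `validate()`.
2. In validate: `{}['x'][0]` raises KeyError; `except KeyError` catches it → returns 44.
3. In fetch: `answer = validate()` → answer = 44. No exception reaches fetch.
4. `except Exception` is skipped; fetch returns 44.
5. answer = 44.
Result: 44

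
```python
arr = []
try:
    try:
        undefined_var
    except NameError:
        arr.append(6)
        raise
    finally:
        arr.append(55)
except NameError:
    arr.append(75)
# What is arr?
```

Step-by-step execution trace:
1. Inner try: `undefined_var` raises NameError.
2. Inner `except NameError` matches → `arr.append(6)` → arr = [6].
3. bare `raise` re-raises NameError.
4. Inner `finally` runs during unwinding: `arr.append(55)` → arr = [6, 55].
5. Outer `except NameError` matches → `arr.append(75)` → arr = [6, 55, 75].
Result: [6, 55, 75]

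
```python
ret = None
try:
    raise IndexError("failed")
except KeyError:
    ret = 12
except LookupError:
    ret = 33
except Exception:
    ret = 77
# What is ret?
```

Step-by-step execution trace:
1. `raise IndexError(...)` raises IndexError.
2. `except KeyError` does not match (IndexError is not a subclass of KeyError); skipped.
3. `except LookupError` matches (IndexError is a subclass of LookupError) → ret = 33.
4. `except Exception` is not reached.
Result: 33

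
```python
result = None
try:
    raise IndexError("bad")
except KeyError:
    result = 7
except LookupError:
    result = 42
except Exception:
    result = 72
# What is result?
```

Step-by-step execution trace:
1. `raise IndexError(...)` raises IndexError.
2. `except KeyError` does not match (IndexError is not a subclass of KeyError); skipped.
3. `except LookupError` matches (IndexError is a subclass of LookupError) → result = 42.
4. `except Exception` is not reached.
Result: 42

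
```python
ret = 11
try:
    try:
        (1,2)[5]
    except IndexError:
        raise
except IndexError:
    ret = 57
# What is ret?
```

Step-by-step execution trace:
1. Inner try: `(1,2)[5]` raises IndexError.
2. Inner `except IndexError` matches; bare `raise` re-raises the same IndexError.
3. Outer `except IndexError` matches → ret = 57.
Result: 57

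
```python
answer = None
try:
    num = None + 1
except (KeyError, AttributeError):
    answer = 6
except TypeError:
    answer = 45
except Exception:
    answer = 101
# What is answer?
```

Step-by-step execution trace:
1. `num = None + 1` raises TypeError.
2. `except (KeyError, AttributeError)` does not match TypeError; skipped.
3. `except TypeError` matches (exact type match) → answer = 45.
4. `except Exception` is not reached.
Result: 45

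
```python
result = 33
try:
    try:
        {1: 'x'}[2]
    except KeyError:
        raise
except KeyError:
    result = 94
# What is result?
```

Step-by-step execution trace:
1. Inner try: `{1: 'x'}[2]` raises KeyError.
2. Inner `except KeyError` matches; bare `raise` re-raises the same KeyError.
3. Outer `except KeyError` matches → result = 94.
Result: 94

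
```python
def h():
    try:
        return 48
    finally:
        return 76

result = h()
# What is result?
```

Step-by-step execution trace:
1. `h()` enters try: `return 48` sets pending return value 48.
2. Before returning, `finally: return 76` runs and overrides the pending return.
3. h() returns 76 → result = 76.
Result: 76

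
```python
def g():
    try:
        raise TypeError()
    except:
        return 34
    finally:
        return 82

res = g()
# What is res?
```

Step-by-step execution trace:
1. `g()` enters try: `raise TypeError()` raises TypeError.
2. bare `except` matches → `return 34` sets pending return value 34.
3. Before returning, `finally: return 82` runs and overrides the pending return.
4. g() returns 82 → res = 82.
Result: 82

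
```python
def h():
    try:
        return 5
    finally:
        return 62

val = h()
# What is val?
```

Step-by-step execution trace:
1. `h()` enters try: `return 5` sets pending return value 5.
2. Before returning, `finally: return 62` runs and overrides the pending return.
3. h() returns 62 → val = 62.
Result: 62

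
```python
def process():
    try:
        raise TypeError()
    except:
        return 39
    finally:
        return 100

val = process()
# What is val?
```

Step-by-step execution trace:
1. `process()` enters try: `raise TypeError()` raises TypeError.
2. bare `except` matches → `return 39` sets pending return value 39.
3. Before returning, `finally: return 100` runs and overrides the pending return.
4. process() returns 100 → val = 100.
Result: 100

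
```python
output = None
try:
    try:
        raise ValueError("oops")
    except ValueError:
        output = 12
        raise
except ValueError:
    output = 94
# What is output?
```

Step-by-step execution trace:
1. Inner try: `raise ValueError("oops")` raises ValueError.
2. Inner `except ValueError` matches → output = 12.
3. bare `raise` re-raises the same ValueError.
4. Outer `except ValueError` matches → output = 94.
Result: 94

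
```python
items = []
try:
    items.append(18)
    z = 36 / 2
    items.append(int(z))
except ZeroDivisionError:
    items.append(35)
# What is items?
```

Step-by-step execution trace:
1. try: `items.append(18)` → items = [18].
2. `z = 36 / 2` → z = 18.0. No exception raised.
3. `items.append(int(z))` → items = [18, 18].
4. `except ZeroDivisionError` is skipped (no exception was raised).
Result: [18, 18]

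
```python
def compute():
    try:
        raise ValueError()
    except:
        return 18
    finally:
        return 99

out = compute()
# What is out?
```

Step-by-step execution trace:
1. `compute()` enters try: `raise ValueError()` raises ValueError.
2. bare `except` matches → `return 18` sets pending return value 18.
3. Before returning, `finally: return 99` runs and overrides the pending return.
4. compute() returns 99 → out = 99.
Result: 99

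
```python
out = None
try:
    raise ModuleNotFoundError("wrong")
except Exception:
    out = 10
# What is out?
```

Step-by-step execution trace:
1. `raise ModuleNotFoundError(...)` raises ModuleNotFoundError.
2. `except Exception` matches (ModuleNotFoundError is a subclass of Exception) → out = 10.
Result: 10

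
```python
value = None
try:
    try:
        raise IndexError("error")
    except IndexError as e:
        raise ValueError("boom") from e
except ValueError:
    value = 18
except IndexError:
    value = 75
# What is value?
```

Step-by-step execution trace:
1. Inner try raises IndexError; inner `except IndexError as e` catches it.
2. `raise ValueError(...) from e` raises ValueError (IndexError is attached as __cause__, but only ValueError is active).
3. Outer `except ValueError` matches → value = 18.
4. `except IndexError` is not reached.
Result: 18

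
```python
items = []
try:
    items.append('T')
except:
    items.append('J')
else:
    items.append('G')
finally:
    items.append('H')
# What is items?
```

Step-by-step execution trace:
1. try: `items.append('T')` → items = ['T']. No exception raised.
2. `except` is skipped.
3. `else` runs: `items.append('G')` → items = ['T', 'G'].
4. `finally` always runs: `items.append('H')` → items = ['T', 'G', 'H'].
Result: ['T', 'G', 'H']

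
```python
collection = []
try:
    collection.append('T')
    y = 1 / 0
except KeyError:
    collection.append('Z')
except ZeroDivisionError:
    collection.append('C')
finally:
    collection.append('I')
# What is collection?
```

Step-by-step execution trace:
1. try: `collection.append('T')` → collection = ['T'].
2. `y = 1 / 0` raises ZeroDivisionError.
3. `except KeyError` does not match ZeroDivisionError; skipped.
4. `except ZeroDivisionError` matches → `collection.append('C')` → collection = ['T', 'C'].
5. finally always runs: `collection.append('I')` → collection = ['T', 'C', 'I'].
Result: ['T', 'C', 'I']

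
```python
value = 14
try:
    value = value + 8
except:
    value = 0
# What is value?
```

Step-by-step execution trace:
1. value starts at 14.
2. try: `value = value + 8` → value = 22. No exception raised.
3. `except` is skipped.
Result: 22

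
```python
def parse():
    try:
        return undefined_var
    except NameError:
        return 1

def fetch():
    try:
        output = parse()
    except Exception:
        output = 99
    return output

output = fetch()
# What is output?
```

Step-by-step execution trace:
1. `fetch()` calls `parse()`.
2. In parse: `undefined_var` raises NameError; `except NameError` catches it → returns 1.
3. In fetch: `output = parse()` → output = 1. No exception reaches fetch.
4. `except Exception` is skipped; fetch returns 1.
5. output = 1.
Result: 1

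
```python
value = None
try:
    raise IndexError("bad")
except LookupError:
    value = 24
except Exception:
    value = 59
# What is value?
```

Step-by-step execution trace:
1. `raise IndexError(...)` raises IndexError.
2. `except LookupError` matches (IndexError is a subclass of LookupError) → value = 24.
3. `except Exception` is not reached.
Result: 24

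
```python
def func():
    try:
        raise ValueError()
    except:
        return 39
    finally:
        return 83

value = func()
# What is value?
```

Step-by-step execution trace:
1. `func()` enters try: `raise ValueError()` raises ValueError.
2. bare `except` matches → `return 39` sets pending return value 39.
3. Before returning, `finally: return 83` runs and overrides the pending return.
4. func() returns 83 → value = 83.
Result: 83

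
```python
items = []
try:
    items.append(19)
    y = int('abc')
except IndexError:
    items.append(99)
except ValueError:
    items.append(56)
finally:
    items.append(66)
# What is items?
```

Step-by-step execution trace:
1. try: `items.append(19)` → items = [19].
2. `y = int('abc')` raises ValueError.
3. `except IndexError` does not match ValueError; skipped.
4. `except ValueError` matches → `items.append(56)` → items = [19, 56].
5. finally always runs: `items.append(66)` → items = [19, 56, 66].
Result: [19, 56, 66]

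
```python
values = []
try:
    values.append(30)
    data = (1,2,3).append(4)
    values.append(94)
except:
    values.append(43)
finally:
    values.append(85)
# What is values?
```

Step-by-step execution trace:
1. try: `values.append(30)` → values = [30].
2. `data = (1,2,3).append(4)` raises AttributeError; `values.append(94)` is not reached.
3. bare `except` matches → `values.append(43)` → values = [30, 43].
4. finally always runs: `values.append(85)` → values = [30, 43, 85].
Result: [30, 43, 85]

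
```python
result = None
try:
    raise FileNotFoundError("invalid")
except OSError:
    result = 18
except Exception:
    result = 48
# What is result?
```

Step-by-step execution trace:
1. `raise FileNotFoundError(...)` raises FileNotFoundError.
2. `except OSError` matches (FileNotFoundError is a subclass of OSError) → result = 18.
3. `except Exception` is not reached.
Result: 18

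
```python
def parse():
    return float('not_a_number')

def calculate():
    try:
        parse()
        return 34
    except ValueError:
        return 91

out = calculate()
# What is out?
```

Step-by-step execution trace:
1. `calculate()` calls `parse()`.
2. `parse()` evaluates `float('not_a_number')`, which raises ValueError; it propagates to the caller.
3. `return 34` is not reached.
4. `except ValueError` in calculate matches → returns 91.
5. out = 91.
Result: 91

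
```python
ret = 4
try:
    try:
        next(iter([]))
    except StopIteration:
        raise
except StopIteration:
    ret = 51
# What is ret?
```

Step-by-step execution trace:
1. Inner try: `next(iter([]))` raises StopIteration.
2. Inner `except StopIteration` matches; bare `raise` re-raises the same StopIteration.
3. Outer `except StopIteration` matches → ret = 51.
Result: 51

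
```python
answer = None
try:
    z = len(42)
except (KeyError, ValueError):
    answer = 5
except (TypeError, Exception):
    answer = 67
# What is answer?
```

Step-by-step execution trace:
1. `z = len(42)` raises TypeError.
2. `except (KeyError, ValueError)` does not match TypeError; skipped.
3. `except (TypeError, Exception)` matches (TypeError is in the tuple) → answer = 67.
Result: 67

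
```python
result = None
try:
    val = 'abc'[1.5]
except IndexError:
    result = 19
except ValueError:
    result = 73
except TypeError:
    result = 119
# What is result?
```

Step-by-step execution trace:
1. `val = 'abc'[1.5]` raises TypeError.
2. `except IndexError` does not match TypeError; skipped.
3. `except ValueError` does not match TypeError; skipped.
4. `except TypeError` matches → result = 119.
Result: 119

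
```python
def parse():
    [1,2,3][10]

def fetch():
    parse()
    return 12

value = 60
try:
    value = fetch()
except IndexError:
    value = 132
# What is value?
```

Step-by-step execution trace:
1. value starts at 60.
2. try: `fetch()` calls `parse()`.
3. `parse()` evaluates `[1,2,3][10]`, which raises IndexError; it propagates through fetch (uncaught).
4. `return 12` in fetch is not reached; the assignment to value does not complete.
5. `except IndexError` matches → value = 132.
Result: 132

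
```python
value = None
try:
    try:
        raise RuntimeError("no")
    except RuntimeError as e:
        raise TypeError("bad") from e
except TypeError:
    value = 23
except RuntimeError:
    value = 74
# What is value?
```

Step-by-step execution trace:
1. Inner try raises RuntimeError; inner `except RuntimeError as e` catches it.
2. `raise TypeError(...) from e` raises TypeError (RuntimeError is attached as __cause__, but only TypeError is active).
3. Outer `except TypeError` matches → value = 23.
4. `except RuntimeError` is not reached.
Result: 23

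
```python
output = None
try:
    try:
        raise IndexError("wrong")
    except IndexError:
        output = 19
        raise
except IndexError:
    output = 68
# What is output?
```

Step-by-step execution trace:
1. Inner try: `raise IndexError("wrong")` raises IndexError.
2. Inner `except IndexError` matches → output = 19.
3. bare `raise` re-raises the same IndexError.
4. Outer `except IndexError` matches → output = 68.
Result: 68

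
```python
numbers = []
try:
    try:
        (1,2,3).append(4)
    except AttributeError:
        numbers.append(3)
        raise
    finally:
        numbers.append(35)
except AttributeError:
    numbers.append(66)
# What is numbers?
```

Step-by-step execution trace:
1. Inner try: `(1,2,3).append(4)` raises AttributeError.
2. Inner `except AttributeError` matches → `numbers.append(3)` → numbers = [3].
3. bare `raise` re-raises AttributeError.
4. Inner `finally` runs during unwinding: `numbers.append(35)` → numbers = [3, 35].
5. Outer `except AttributeError` matches → `numbers.append(66)` → numbers = [3, 35, 66].
Result: [3, 35, 66]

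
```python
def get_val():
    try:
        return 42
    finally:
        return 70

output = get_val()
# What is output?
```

Step-by-step execution trace:
1. `get_val()` enters try: `return 42` sets pending return value 42.
2. Before returning, `finally: return 70` runs and overrides the pending return.
3. get_val() returns 70 → output = 70.
Result: 70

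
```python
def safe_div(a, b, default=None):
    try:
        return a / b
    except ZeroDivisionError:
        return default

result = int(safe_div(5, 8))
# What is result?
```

Step-by-step execution trace:
1. `safe_div(5, 8)` enters try: `return 5 / 8` → returns 0.625. No exception raised.
2. `except ZeroDivisionError` is skipped.
3. `int(0.625)` → 0 → result = 0.
Result: 0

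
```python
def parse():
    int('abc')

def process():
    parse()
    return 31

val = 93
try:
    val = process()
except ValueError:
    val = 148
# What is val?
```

Step-by-step execution trace:
1. val starts at 93.
2. try: `process()` calls `parse()`.
3. `parse()` evaluates `int('abc')`, which raises ValueError; it propagates through process (uncaught).
4. `return 31` in process is not reached; the assignment to val does not complete.
5. `except ValueError` matches → val = 148.
Result: 148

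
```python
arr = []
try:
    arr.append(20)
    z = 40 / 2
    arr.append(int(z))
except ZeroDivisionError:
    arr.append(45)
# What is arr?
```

Step-by-step execution trace:
1. try: `arr.append(20)` → arr = [20].
2. `z = 40 / 2` → z = 20.0. No exception raised.
3. `arr.append(int(z))` → arr = [20, 20].
4. `except ZeroDivisionError` is skipped (no exception was raised).
Result: [20, 20]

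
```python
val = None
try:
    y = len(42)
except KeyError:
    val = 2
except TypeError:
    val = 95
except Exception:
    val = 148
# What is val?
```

Step-by-step execution trace:
1. `y = len(42)` raises TypeError.
2. `except KeyError` does not match TypeError; skipped.
3. `except TypeError` matches → val = 95.
4. Remaining except clauses are skipped.
Result: 95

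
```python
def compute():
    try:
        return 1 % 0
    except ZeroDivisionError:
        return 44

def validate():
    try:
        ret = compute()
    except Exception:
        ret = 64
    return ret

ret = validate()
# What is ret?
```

Step-by-step execution trace:
1. `validate()` calls `compute()`.
2. In compute: `1 % 0` raises ZeroDivisionError; `except ZeroDivisionError` catches it → returns 44.
3. In validate: `ret = compute()` → ret = 44. No exception reaches validate.
4. `except Exception` is skipped; validate returns 44.
5. ret = 44.
Result: 44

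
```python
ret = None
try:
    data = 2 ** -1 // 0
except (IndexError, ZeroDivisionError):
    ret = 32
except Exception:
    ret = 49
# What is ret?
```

Step-by-step execution trace:
1. `data = 2 ** -1 // 0` raises ZeroDivisionError.
2. `except (IndexError, ZeroDivisionError)` matches (ZeroDivisionError is in the tuple) → ret = 32.
3. `except Exception` is not reached.
Result: 32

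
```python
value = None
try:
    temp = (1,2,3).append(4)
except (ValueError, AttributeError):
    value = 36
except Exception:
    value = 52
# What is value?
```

Step-by-step execution trace:
1. `temp = (1,2,3).append(4)` raises AttributeError.
2. `except (ValueError, AttributeError)` matches (AttributeError is in the tuple) → value = 36.
3. `except Exception` is not reached.
Result: 36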